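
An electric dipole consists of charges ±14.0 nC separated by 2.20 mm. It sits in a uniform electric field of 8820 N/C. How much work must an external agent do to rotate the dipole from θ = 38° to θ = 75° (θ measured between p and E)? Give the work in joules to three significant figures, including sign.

W ≈ 1.44×10⁻⁷ J

Dipole moment p = qd = (1.40×10⁻⁸ C)(0.00220 m) = 3.08×10⁻¹¹ C·m.
W_ext = ΔU = U(θ₂) − U(θ₁) = −pE cosθ₂ − (−pE cosθ₁) = pE(cosθ₁ − cosθ₂).
W = (3.08×10⁻¹¹)(8820)·(cos38° − cos75°) = (2.717×10⁻⁷)·(+0.5292) = 1.438×10⁻⁷ J.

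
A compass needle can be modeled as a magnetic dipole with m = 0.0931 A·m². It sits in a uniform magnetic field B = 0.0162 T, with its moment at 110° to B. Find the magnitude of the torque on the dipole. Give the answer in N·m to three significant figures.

τ ≈ 0.00142 N·m

Torque on a magnetic dipole: τ = mB sinθ.
τ = (0.0931)(0.0162)·sin110° = 0.001417 N·m.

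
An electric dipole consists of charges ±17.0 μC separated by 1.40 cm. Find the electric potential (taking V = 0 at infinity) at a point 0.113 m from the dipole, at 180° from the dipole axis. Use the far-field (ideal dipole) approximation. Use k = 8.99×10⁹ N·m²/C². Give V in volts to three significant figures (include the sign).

V ≈ -1.68×10⁵ V

Dipole moment p = qd = (1.70×10⁻⁵ C)(0.0140 m) = 2.38×10⁻⁷ C·m.
The dipole potential is V = kp cosθ / r².
V = (8.99×10⁹)(2.38×10⁻⁷)·cos180° / (0.113)² = -1.676×10⁵ V.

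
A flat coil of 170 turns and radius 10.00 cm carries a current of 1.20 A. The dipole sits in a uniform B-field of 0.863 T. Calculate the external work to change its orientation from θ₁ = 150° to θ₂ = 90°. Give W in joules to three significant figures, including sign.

W ≈ -4.79 J

m = NIA = NIπa² = 170·(1.20)·π·(0.100)² = 6.409 A·m².
W_ext = ΔU = −mB cosθ₂ + mB cosθ₁ = mB(cosθ₁ − cosθ₂).
W = (6.409)(0.863)·(cos150° − cos90°) = (5.531)·(-0.8660) = -4.790 J.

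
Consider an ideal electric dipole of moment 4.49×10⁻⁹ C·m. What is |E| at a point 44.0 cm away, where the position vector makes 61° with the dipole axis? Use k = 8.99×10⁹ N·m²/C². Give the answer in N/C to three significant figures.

At angle θ the dipole field magnitude is E = (kp/r³)·√(1 + 3cos²θ).
kp/r³ = (8.99×10⁹)(4.49×10⁻⁹) / (0.440)³ = 473.9 N/C.
√(1 + 3cos²61°) = √(1 + 3·0.2350) = √1.7051 ≈ 1.3058.
E ≈ 473.9 × 1.306 = 618.8 N/C.

E ≈ 619 N/C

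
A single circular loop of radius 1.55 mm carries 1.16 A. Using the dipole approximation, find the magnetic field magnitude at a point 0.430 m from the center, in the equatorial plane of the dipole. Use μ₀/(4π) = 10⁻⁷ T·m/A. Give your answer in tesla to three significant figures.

Magnetic moment m = IA = Iπa² = (1.16)·π·(0.00155)² = 8.755×10⁻⁶ A·m².
In the equatorial plane B = (μ₀/4π)·m/r³ (half the axial value).
B = (10⁻⁷)·(8.755×10⁻⁶) / (0.430)³ = 1.101×10⁻¹¹ T.

B ≈ 1.10×10⁻¹¹ T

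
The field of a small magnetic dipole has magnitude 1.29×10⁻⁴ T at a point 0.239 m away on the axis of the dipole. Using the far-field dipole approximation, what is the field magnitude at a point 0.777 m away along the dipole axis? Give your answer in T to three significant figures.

B ≈ 3.75×10⁻⁶ T

Dipole fields scale as 1/r³ in the far field; the geometry is the same at both points.
B₂ = B₁ · (r₁/r₂)³ = 1.29×10⁻⁴ · (0.239/0.777)³.
(r₁/r₂)³ = (0.3076)³ = 0.0291.
B₂ ≈ 3.754×10⁻⁶ T.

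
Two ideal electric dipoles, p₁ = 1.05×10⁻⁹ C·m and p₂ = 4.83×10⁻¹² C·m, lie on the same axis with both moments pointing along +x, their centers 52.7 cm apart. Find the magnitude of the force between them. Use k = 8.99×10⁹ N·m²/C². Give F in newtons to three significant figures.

On-axis field of dipole 1 at distance r: E = 2kp₁/r³. Force on dipole 2 is F = p₂·dE/dr (gradient along axis).
dE/dr = −6kp₁/r⁴, so |F| = 6kp₁p₂/r⁴ (attractive for aligned moments).
F = 6(8.99×10⁹)(1.05×10⁻⁹)(4.83×10⁻¹²)/(0.527)⁴ = 3.547×10⁻⁹ N.

F ≈ 3.55×10⁻⁹ N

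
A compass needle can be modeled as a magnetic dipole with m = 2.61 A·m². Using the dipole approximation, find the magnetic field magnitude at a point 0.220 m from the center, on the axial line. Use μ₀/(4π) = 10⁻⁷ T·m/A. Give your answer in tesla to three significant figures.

B ≈ 4.90×10⁻⁵ T

On axis B = (μ₀/4π)·2m/r³.
B = 2·(10⁻⁷)·(2.61) / (0.220)³ = 4.902×10⁻⁵ T.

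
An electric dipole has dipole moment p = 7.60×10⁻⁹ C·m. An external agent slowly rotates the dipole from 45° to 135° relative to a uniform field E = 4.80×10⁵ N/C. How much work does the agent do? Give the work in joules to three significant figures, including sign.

W_ext = ΔU = U(θ₂) − U(θ₁) = −pE cosθ₂ − (−pE cosθ₁) = pE(cosθ₁ − cosθ₂).
W = (7.60×10⁻⁹)(4.80×10⁵)·(cos45° − cos135°) = (0.003648)·(+1.4142) = 0.005159 J.

W ≈ 0.00516 J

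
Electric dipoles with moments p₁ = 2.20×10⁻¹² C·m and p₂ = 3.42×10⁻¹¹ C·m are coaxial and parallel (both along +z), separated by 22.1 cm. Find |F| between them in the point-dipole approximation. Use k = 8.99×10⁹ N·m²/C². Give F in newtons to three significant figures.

On-axis field of dipole 1 at distance r: E = 2kp₁/r³. Force on dipole 2 is F = p₂·dE/dr (gradient along axis).
dE/dr = −6kp₁/r⁴, so |F| = 6kp₁p₂/r⁴ (attractive for aligned moments).
F = 6(8.99×10⁹)(2.20×10⁻¹²)(3.42×10⁻¹¹)/(0.221)⁴ = 1.701×10⁻⁹ N.

F ≈ 1.70×10⁻⁹ N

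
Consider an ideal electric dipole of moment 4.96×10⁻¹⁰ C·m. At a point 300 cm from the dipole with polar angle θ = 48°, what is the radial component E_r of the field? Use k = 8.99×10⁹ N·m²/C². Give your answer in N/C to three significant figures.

E_r ≈ 0.221 N/C

For a dipole, E_r = (2kp cosθ)/r³.
kp/r³ = (8.99×10⁹)(4.96×10⁻¹⁰)/(3.00)³ = 0.1651 N/C.
E_r = 2·0.1651·cos48° = 0.2210 N/C.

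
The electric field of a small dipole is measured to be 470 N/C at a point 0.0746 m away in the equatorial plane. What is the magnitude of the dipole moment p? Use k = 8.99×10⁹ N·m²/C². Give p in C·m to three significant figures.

In the equatorial plane E = kp/r³, so p = Er³/(k).
p = (470)·(0.0746)³ / (8.99×10⁹) = 2.170×10⁻¹¹ C·m.

p ≈ 2.17×10⁻¹¹ C·m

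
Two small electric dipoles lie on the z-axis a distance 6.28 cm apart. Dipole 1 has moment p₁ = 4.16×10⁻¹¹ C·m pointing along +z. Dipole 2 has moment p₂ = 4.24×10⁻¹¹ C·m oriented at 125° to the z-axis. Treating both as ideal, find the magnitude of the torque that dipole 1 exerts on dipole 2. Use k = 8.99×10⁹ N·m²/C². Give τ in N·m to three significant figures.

The second dipole sits on the axis of the first, so the field there is axial: E₁ = 2kp₁/r³ along +z.
E₁ = 2(8.99×10⁹)(4.16×10⁻¹¹)/(0.0628)³ = 3020 N/C.
Torque on the second dipole: τ = p₂ E₁ sinθ.
τ = (4.24×10⁻¹¹)(3020)·sin125° = 1.049×10⁻⁷ N·m.

τ ≈ 1.05×10⁻⁷ N·m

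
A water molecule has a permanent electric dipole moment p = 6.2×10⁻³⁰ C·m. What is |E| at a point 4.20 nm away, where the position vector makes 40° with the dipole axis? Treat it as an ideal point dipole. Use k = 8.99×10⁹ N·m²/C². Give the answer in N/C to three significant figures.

E ≈ 1.25×10⁶ N/C

At angle θ the dipole field magnitude is E = (kp/r³)·√(1 + 3cos²θ).
kp/r³ = (8.99×10⁹)(6.20×10⁻³⁰) / (4.20×10⁻⁹)³ = 7.523×10⁵ N/C.
√(1 + 3cos²40°) = √(1 + 3·0.5868) = √2.7605 ≈ 1.6615.
E ≈ 7.523×10⁵ × 1.661 = 1.250×10⁶ N/C.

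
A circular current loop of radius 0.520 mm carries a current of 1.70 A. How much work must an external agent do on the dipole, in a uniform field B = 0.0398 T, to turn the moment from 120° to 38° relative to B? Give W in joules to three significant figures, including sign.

Magnetic moment m = IA = Iπa² = (1.70)·π·(5.20×10⁻⁴)² = 1.444×10⁻⁶ A·m².
W_ext = ΔU = −mB cosθ₂ + mB cosθ₁ = mB(cosθ₁ − cosθ₂).
W = (1.444×10⁻⁶)(0.0398)·(cos120° − cos38°) = (5.747×10⁻⁸)·(-1.2880) = -7.402×10⁻⁸ J.

W ≈ -7.40×10⁻⁸ J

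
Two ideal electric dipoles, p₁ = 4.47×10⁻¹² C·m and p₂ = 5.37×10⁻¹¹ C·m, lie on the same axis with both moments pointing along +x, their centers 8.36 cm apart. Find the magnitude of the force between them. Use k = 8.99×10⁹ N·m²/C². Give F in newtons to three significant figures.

F ≈ 2.65×10⁻⁷ N

On-axis field of dipole 1 at distance r: E = 2kp₁/r³. Force on dipole 2 is F = p₂·dE/dr (gradient along axis).
dE/dr = −6kp₁/r⁴, so |F| = 6kp₁p₂/r⁴ (attractive for aligned moments).
F = 6(8.99×10⁹)(4.47×10⁻¹²)(5.37×10⁻¹¹)/(0.0836)⁴ = 2.651×10⁻⁷ N.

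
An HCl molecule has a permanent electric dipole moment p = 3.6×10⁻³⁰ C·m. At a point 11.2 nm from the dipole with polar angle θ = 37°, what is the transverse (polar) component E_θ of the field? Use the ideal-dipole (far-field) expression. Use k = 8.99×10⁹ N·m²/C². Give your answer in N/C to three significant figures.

E_θ ≈ 1.39×10⁴ N/C

For a dipole, E_θ = (kp sinθ)/r³.
kp/r³ = (8.99×10⁹)(3.60×10⁻³⁰)/(1.12×10⁻⁸)³ = 2.304×10⁴ N/C.
E_θ = 2.304×10⁴·sin37° = 1.386×10⁴ N/C.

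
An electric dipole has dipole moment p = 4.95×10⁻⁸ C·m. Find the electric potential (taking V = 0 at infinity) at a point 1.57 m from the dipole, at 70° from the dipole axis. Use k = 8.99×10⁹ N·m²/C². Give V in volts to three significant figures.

The dipole potential is V = kp cosθ / r².
V = (8.99×10⁹)(4.95×10⁻⁸)·cos70° / (1.57)² = 61.75 V.

V ≈ 61.7 V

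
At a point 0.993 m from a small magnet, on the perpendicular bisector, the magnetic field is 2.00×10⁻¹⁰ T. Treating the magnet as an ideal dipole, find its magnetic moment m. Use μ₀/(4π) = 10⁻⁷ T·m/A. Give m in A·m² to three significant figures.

In the equatorial plane B = (μ₀/4π)·m/r³, so m = Br³·4π/(μ₀).
m = (2.00×10⁻¹⁰)·(0.993)³ / (10⁻⁷) = 0.001958 A·m².

m ≈ 0.00196 A·m²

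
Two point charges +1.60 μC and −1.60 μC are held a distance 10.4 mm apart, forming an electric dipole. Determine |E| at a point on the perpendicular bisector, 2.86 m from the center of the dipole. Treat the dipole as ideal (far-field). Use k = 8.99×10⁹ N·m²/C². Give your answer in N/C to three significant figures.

Dipole moment p = qd = (1.60×10⁻⁶ C)(0.0104 m) = 1.664×10⁻⁸ C·m.
In the equatorial plane E = kp/r³.
E = (8.99×10⁹)(1.664×10⁻⁸) / (2.86)³ = 6.395 N/C.

E ≈ 6.39 N/C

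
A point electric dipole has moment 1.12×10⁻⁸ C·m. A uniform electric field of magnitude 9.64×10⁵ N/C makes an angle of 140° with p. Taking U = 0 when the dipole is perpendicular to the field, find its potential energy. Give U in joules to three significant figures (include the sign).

U = −p·E = −pE cosθ.
U = −(1.12×10⁻⁸)(9.64×10⁵)·cos140° = 0.008271 J.

U ≈ 0.00827 J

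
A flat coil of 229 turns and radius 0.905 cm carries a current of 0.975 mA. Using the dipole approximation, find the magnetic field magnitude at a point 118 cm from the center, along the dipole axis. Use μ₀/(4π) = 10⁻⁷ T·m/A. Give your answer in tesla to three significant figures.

B ≈ 6.99×10⁻¹² T

m = NIA = NIπa² = 229·(9.75×10⁻⁴)·π·(0.00905)² = 5.745×10⁻⁵ A·m².
On axis B = (μ₀/4π)·2m/r³.
B = 2·(10⁻⁷)·(5.745×10⁻⁵) / (1.18)³ = 6.993×10⁻¹² T.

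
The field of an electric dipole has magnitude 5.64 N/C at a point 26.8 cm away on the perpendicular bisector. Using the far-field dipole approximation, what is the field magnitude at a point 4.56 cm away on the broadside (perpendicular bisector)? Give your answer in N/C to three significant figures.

Dipole fields scale as 1/r³ in the far field; the geometry is the same at both points.
E₂ = E₁ · (r₁/r₂)³ = 5.64 · (26.8/4.56)³.
(r₁/r₂)³ = (5.877)³ = 203.
E₂ ≈ 1145 N/C.

E ≈ 1140 N/C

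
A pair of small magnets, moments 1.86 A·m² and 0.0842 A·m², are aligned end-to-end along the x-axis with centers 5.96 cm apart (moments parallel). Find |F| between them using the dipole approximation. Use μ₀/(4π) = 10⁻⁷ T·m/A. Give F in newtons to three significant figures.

On-axis B of dipole 1: B = (μ₀/4π)·2m₁/r³. Force on dipole 2: F = m₂·dB/dr.
dB/dr = −(μ₀/4π)·6m₁/r⁴, so |F| = (μ₀/4π)·6m₁m₂/r⁴.
F = 6(10⁻⁷)(1.86)(0.0842)/(0.0596)⁴ = 0.007447 N.

F ≈ 0.00745 N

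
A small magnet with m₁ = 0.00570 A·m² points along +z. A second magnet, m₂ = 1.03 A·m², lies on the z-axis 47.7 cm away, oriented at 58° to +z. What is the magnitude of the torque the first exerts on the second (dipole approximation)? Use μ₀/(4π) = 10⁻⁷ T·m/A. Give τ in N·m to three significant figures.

Dipole B is on the axis of dipole A, so B₁ there is axial: B₁ = (μ₀/4π)·2m₁/r³ along +z.
B₁ = 2(10⁻⁷)(0.00570)/(0.477)³ = 1.050×10⁻⁸ T.
τ = m₂ B₁ sinθ.
τ = (1.03)(1.050×10⁻⁸)·sin58° = 9.175×10⁻⁹ N·m.

τ ≈ 9.18×10⁻⁹ N·m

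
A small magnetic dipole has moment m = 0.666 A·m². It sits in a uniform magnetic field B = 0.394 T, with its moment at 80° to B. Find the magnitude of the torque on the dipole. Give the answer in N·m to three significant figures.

τ ≈ 0.258 N·m

Torque on a magnetic dipole: τ = mB sinθ.
τ = (0.666)(0.394)·sin80° = 0.2584 N·m.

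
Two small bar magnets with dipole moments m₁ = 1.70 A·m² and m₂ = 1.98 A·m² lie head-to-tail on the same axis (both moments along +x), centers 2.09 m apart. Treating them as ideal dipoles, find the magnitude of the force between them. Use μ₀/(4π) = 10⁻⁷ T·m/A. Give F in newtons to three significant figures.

F ≈ 1.06×10⁻⁷ N

On-axis B of dipole 1: B = (μ₀/4π)·2m₁/r³. Force on dipole 2: F = m₂·dB/dr.
dB/dr = −(μ₀/4π)·6m₁/r⁴, so |F| = (μ₀/4π)·6m₁m₂/r⁴.
F = 6(10⁻⁷)(1.70)(1.98)/(2.09)⁴ = 1.058×10⁻⁷ N.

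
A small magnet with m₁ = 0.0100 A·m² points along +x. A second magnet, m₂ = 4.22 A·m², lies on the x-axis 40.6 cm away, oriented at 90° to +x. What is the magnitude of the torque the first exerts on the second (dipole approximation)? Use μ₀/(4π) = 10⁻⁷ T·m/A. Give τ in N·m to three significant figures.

τ ≈ 1.26×10⁻⁷ N·m

Dipole B is on the axis of dipole A, so B₁ there is axial: B₁ = (μ₀/4π)·2m₁/r³ along +x.
B₁ = 2(10⁻⁷)(0.0100)/(0.406)³ = 2.988×10⁻⁸ T.
τ = m₂ B₁ sinθ.
τ = (4.22)(2.988×10⁻⁸)·sin90° = 1.261×10⁻⁷ N·m.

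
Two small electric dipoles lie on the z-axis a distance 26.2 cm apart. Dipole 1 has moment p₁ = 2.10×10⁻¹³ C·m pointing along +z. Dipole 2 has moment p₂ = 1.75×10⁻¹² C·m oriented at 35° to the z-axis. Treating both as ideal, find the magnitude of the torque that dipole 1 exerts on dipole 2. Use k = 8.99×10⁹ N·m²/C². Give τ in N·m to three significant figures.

The second dipole sits on the axis of the first, so the field there is axial: E₁ = 2kp₁/r³ along +z.
E₁ = 2(8.99×10⁹)(2.10×10⁻¹³)/(0.262)³ = 0.2099 N/C.
Torque on the second dipole: τ = p₂ E₁ sinθ.
τ = (1.75×10⁻¹²)(0.2099)·sin35° = 2.107×10⁻¹³ N·m.

τ ≈ 2.11×10⁻¹³ N·m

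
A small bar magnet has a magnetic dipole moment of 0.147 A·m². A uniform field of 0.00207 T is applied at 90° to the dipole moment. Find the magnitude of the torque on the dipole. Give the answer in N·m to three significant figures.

Torque on a magnetic dipole: τ = mB sinθ.
τ = (0.147)(0.00207)·sin90° = 3.043×10⁻⁴ N·m.

τ ≈ 3.04×10⁻⁴ N·m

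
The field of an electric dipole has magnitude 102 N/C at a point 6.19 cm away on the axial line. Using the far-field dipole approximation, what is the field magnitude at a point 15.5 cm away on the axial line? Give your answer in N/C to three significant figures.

E ≈ 6.50 N/C

Dipole fields scale as 1/r³ in the far field; the geometry is the same at both points.
E₂ = E₁ · (r₁/r₂)³ = 102 · (6.19/15.5)³.
(r₁/r₂)³ = (0.3994)³ = 0.06369.
E₂ ≈ 6.496 N/C.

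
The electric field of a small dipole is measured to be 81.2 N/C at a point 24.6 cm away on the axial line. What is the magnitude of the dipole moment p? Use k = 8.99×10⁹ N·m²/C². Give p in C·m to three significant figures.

On axis E = 2kp/r³, so p = Er³/(2k).
p = (81.2)·(0.246)³ / (2·8.99×10⁹) = 6.723×10⁻¹¹ C·m.

p ≈ 6.72×10⁻¹¹ C·m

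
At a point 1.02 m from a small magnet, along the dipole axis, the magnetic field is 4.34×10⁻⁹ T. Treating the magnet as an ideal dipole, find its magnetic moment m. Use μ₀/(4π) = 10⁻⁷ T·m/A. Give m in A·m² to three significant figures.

m ≈ 0.0230 A·m²

On axis B = (μ₀/4π)·2m/r³, so m = Br³·4π/(μ₀·2).
m = (4.34×10⁻⁹)·(1.02)³ / (2·10⁻⁷) = 0.02303 A·m².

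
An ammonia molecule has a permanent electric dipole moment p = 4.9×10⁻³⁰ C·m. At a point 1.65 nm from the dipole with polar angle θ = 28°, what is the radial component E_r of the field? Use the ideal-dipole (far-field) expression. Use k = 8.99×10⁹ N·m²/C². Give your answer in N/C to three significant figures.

E_r ≈ 1.73×10⁷ N/C

For a dipole, E_r = (2kp cosθ)/r³.
kp/r³ = (8.99×10⁹)(4.90×10⁻³⁰)/(1.65×10⁻⁹)³ = 9.806×10⁶ N/C.
E_r = 2·9.806×10⁶·cos28° = 1.732×10⁷ N/C.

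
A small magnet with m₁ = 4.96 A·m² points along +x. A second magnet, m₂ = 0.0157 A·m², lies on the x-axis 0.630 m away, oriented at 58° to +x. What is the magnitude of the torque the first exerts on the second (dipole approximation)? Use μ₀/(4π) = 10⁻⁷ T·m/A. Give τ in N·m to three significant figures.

Dipole B is on the axis of dipole A, so B₁ there is axial: B₁ = (μ₀/4π)·2m₁/r³ along +x.
B₁ = 2(10⁻⁷)(4.96)/(0.630)³ = 3.967×10⁻⁶ T.
τ = m₂ B₁ sinθ.
τ = (0.0157)(3.967×10⁻⁶)·sin58° = 5.282×10⁻⁸ N·m.

τ ≈ 5.28×10⁻⁸ N·m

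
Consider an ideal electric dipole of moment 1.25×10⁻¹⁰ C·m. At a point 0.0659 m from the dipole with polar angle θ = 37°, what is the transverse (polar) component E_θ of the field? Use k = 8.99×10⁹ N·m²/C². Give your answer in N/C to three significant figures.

For a dipole, E_θ = (kp sinθ)/r³.
kp/r³ = (8.99×10⁹)(1.25×10⁻¹⁰)/(0.0659)³ = 3927 N/C.
E_θ = 3927·sin37° = 2363 N/C.

E_θ ≈ 2360 N/C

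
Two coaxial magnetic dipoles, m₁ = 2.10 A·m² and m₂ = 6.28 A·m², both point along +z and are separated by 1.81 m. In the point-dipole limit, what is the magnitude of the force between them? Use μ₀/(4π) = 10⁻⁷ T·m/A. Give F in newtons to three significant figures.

F ≈ 7.37×10⁻⁷ N

On-axis B of dipole 1: B = (μ₀/4π)·2m₁/r³. Force on dipole 2: F = m₂·dB/dr.
dB/dr = −(μ₀/4π)·6m₁/r⁴, so |F| = (μ₀/4π)·6m₁m₂/r⁴.
F = 6(10⁻⁷)(2.10)(6.28)/(1.81)⁴ = 7.373×10⁻⁷ N.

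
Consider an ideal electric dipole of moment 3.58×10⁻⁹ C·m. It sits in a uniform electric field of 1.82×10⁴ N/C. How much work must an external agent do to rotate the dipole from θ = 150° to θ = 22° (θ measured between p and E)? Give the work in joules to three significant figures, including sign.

W ≈ -1.17×10⁻⁴ J

W_ext = ΔU = U(θ₂) − U(θ₁) = −pE cosθ₂ − (−pE cosθ₁) = pE(cosθ₁ − cosθ₂).
W = (3.58×10⁻⁹)(1.82×10⁴)·(cos150° − cos22°) = (6.516×10⁻⁵)·(-1.7932) = -1.168×10⁻⁴ J.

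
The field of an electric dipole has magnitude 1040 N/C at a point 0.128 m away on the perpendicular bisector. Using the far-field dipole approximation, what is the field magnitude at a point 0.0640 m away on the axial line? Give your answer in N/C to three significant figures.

E ≈ 1.66×10⁴ N/C

Dipole fields scale as 1/r³ in the far field.
The axial field is twice the equatorial field at the same r, so the geometry factor is 2/1.
E₂ = E₁ · (2/1) · (r₁/r₂)³ = 1040 · 2 · (0.128/0.0640)³.
(r₁/r₂)³ = (2)³ = 8.
E₂ ≈ 1.664×10⁴ N/C.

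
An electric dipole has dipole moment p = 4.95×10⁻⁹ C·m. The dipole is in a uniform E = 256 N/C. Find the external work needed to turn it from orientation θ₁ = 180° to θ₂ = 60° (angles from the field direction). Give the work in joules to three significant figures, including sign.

W ≈ -1.90×10⁻⁶ J

W_ext = ΔU = U(θ₂) − U(θ₁) = −pE cosθ₂ − (−pE cosθ₁) = pE(cosθ₁ − cosθ₂).
W = (4.95×10⁻⁹)(256)·(cos180° − cos60°) = (1.267×10⁻⁶)·(-1.5000) = -1.901×10⁻⁶ J.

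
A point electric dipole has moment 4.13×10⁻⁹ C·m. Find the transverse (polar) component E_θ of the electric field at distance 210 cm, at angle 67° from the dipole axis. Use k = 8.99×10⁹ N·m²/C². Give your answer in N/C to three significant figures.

For a dipole, E_θ = (kp sinθ)/r³.
kp/r³ = (8.99×10⁹)(4.13×10⁻⁹)/(2.10)³ = 4.009 N/C.
E_θ = 4.009·sin67° = 3.690 N/C.

E_θ ≈ 3.69 N/C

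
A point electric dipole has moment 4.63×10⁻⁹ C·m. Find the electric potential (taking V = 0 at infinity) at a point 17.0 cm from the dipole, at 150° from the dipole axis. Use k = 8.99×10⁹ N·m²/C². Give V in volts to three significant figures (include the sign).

V ≈ -1250 V

The dipole potential is V = kp cosθ / r².
V = (8.99×10⁹)(4.63×10⁻⁹)·cos150° / (0.170)² = -1247 V.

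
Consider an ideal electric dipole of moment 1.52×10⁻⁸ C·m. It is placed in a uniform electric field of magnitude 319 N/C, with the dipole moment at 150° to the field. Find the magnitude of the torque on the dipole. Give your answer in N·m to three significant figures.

Torque on an electric dipole: τ = pE sinθ.
τ = (1.52×10⁻⁸)(319)·sin150° = 2.424×10⁻⁶ N·m.

τ ≈ 2.42×10⁻⁶ N·m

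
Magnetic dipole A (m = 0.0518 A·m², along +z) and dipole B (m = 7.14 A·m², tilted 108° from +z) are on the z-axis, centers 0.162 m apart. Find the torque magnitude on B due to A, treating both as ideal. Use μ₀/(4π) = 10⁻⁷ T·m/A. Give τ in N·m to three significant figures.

Dipole B is on the axis of dipole A, so B₁ there is axial: B₁ = (μ₀/4π)·2m₁/r³ along +z.
B₁ = 2(10⁻⁷)(0.0518)/(0.162)³ = 2.437×10⁻⁶ T.
τ = m₂ B₁ sinθ.
τ = (7.14)(2.437×10⁻⁶)·sin108° = 1.655×10⁻⁵ N·m.

τ ≈ 1.65×10⁻⁵ N·m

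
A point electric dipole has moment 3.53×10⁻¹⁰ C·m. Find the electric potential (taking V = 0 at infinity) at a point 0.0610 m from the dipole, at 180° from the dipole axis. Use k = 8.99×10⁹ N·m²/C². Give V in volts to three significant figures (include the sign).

The dipole potential is V = kp cosθ / r².
V = (8.99×10⁹)(3.53×10⁻¹⁰)·cos180° / (0.0610)² = -852.9 V.

V ≈ -853 V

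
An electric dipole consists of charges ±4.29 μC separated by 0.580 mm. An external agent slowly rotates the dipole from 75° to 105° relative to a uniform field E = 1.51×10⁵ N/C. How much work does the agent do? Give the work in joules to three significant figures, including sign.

Dipole moment p = qd = (4.29×10⁻⁶ C)(5.80×10⁻⁴ m) = 2.488×10⁻⁹ C·m.
W_ext = ΔU = U(θ₂) − U(θ₁) = −pE cosθ₂ − (−pE cosθ₁) = pE(cosθ₁ − cosθ₂).
W = (2.488×10⁻⁹)(1.51×10⁵)·(cos75° − cos105°) = (3.757×10⁻⁴)·(+0.5176) = 1.945×10⁻⁴ J.

W ≈ 1.94×10⁻⁴ J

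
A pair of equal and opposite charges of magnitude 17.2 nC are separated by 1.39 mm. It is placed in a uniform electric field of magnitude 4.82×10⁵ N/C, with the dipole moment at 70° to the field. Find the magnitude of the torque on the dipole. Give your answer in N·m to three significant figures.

Dipole moment p = qd = (1.72×10⁻⁸ C)(0.00139 m) = 2.391×10⁻¹¹ C·m.
Torque on an electric dipole: τ = pE sinθ.
τ = (2.391×10⁻¹¹)(4.82×10⁵)·sin70° = 1.083×10⁻⁵ N·m.

τ ≈ 1.08×10⁻⁵ N·m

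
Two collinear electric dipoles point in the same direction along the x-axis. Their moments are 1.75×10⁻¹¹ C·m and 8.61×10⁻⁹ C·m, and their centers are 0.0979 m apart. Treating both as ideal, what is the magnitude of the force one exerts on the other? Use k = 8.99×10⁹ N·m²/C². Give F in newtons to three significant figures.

F ≈ 8.85×10⁻⁵ N

On-axis field of dipole 1 at distance r: E = 2kp₁/r³. Force on dipole 2 is F = p₂·dE/dr (gradient along axis).
dE/dr = −6kp₁/r⁴, so |F| = 6kp₁p₂/r⁴ (attractive for aligned moments).
F = 6(8.99×10⁹)(1.75×10⁻¹¹)(8.61×10⁻⁹)/(0.0979)⁴ = 8.848×10⁻⁵ N.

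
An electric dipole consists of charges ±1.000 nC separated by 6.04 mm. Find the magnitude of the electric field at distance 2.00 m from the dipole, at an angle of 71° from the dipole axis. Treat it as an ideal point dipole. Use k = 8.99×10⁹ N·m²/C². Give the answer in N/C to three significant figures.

Dipole moment p = qd = (1.00×10⁻⁹ C)(0.00604 m) = 6.04×10⁻¹² C·m.
At angle θ the dipole field magnitude is E = (kp/r³)·√(1 + 3cos²θ).
kp/r³ = (8.99×10⁹)(6.04×10⁻¹²) / (2.00)³ = 0.006787 N/C.
√(1 + 3cos²71°) = √(1 + 3·0.1060) = √1.3180 ≈ 1.1480.
E ≈ 0.006787 × 1.148 = 0.007792 N/C.

E ≈ 0.00779 N/C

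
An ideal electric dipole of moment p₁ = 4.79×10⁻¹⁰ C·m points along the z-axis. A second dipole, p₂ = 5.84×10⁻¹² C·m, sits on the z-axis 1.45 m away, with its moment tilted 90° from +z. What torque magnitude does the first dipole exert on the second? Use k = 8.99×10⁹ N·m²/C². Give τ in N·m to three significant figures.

The second dipole sits on the axis of the first, so the field there is axial: E₁ = 2kp₁/r³ along +z.
E₁ = 2(8.99×10⁹)(4.79×10⁻¹⁰)/(1.45)³ = 2.825 N/C.
Torque on the second dipole: τ = p₂ E₁ sinθ.
τ = (5.84×10⁻¹²)(2.825)·sin90° = 1.650×10⁻¹¹ N·m.

τ ≈ 1.65×10⁻¹¹ N·m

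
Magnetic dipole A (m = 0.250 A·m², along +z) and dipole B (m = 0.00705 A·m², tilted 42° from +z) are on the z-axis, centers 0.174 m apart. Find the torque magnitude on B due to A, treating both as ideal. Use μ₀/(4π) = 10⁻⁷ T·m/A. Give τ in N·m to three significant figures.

Dipole B is on the axis of dipole A, so B₁ there is axial: B₁ = (μ₀/4π)·2m₁/r³ along +z.
B₁ = 2(10⁻⁷)(0.250)/(0.174)³ = 9.491×10⁻⁶ T.
τ = m₂ B₁ sinθ.
τ = (0.00705)(9.491×10⁻⁶)·sin42° = 4.477×10⁻⁸ N·m.

τ ≈ 4.48×10⁻⁸ N·m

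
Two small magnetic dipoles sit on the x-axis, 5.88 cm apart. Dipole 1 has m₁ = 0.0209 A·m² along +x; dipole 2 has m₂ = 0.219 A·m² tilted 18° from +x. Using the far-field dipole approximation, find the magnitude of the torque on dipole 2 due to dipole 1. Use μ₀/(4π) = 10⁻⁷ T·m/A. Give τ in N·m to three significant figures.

Dipole B is on the axis of dipole A, so B₁ there is axial: B₁ = (μ₀/4π)·2m₁/r³ along +x.
B₁ = 2(10⁻⁷)(0.0209)/(0.0588)³ = 2.056×10⁻⁵ T.
τ = m₂ B₁ sinθ.
τ = (0.219)(2.056×10⁻⁵)·sin18° = 1.391×10⁻⁶ N·m.

τ ≈ 1.39×10⁻⁶ N·m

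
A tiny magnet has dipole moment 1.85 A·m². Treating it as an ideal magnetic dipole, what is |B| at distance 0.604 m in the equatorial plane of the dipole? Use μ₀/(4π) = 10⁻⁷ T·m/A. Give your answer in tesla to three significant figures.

B ≈ 8.40×10⁻⁷ T

In the equatorial plane B = (μ₀/4π)·m/r³ (half the axial value).
B = (10⁻⁷)·(1.85) / (0.604)³ = 8.396×10⁻⁷ T.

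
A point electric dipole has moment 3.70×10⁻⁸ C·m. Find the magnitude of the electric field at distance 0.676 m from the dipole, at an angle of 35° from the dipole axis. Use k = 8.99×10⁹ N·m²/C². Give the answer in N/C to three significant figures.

E ≈ 1870 N/C

At angle θ the dipole field magnitude is E = (kp/r³)·√(1 + 3cos²θ).
kp/r³ = (8.99×10⁹)(3.70×10⁻⁸) / (0.676)³ = 1077 N/C.
√(1 + 3cos²35°) = √(1 + 3·0.6710) = √3.0130 ≈ 1.7358.
E ≈ 1077 × 1.736 = 1869 N/C.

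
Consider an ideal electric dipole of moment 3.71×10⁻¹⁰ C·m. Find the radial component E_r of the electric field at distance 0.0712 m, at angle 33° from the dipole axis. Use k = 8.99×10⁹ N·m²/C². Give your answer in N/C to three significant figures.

For a dipole, E_r = (2kp cosθ)/r³.
kp/r³ = (8.99×10⁹)(3.71×10⁻¹⁰)/(0.0712)³ = 9240 N/C.
E_r = 2·9240·cos33° = 1.550×10⁴ N/C.

E_r ≈ 1.55×10⁴ N/C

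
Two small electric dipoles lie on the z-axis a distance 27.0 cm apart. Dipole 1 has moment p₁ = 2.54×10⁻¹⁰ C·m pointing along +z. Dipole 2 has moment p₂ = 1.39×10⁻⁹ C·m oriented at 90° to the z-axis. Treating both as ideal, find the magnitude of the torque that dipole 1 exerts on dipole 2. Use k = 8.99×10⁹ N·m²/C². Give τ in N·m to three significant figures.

τ ≈ 3.23×10⁻⁷ N·m

The second dipole sits on the axis of the first, so the field there is axial: E₁ = 2kp₁/r³ along +z.
E₁ = 2(8.99×10⁹)(2.54×10⁻¹⁰)/(0.270)³ = 232.0 N/C.
Torque on the second dipole: τ = p₂ E₁ sinθ.
τ = (1.39×10⁻⁹)(232.0)·sin90° = 3.225×10⁻⁷ N·m.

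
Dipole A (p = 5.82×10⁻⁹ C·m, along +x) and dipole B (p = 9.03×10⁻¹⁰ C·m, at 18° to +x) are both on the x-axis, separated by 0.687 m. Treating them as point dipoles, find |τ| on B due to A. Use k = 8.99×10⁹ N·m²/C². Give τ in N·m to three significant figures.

τ ≈ 9.01×10⁻⁸ N·m

The second dipole sits on the axis of the first, so the field there is axial: E₁ = 2kp₁/r³ along +x.
E₁ = 2(8.99×10⁹)(5.82×10⁻⁹)/(0.687)³ = 322.7 N/C.
Torque on the second dipole: τ = p₂ E₁ sinθ.
τ = (9.03×10⁻¹⁰)(322.7)·sin18° = 9.006×10⁻⁸ N·m.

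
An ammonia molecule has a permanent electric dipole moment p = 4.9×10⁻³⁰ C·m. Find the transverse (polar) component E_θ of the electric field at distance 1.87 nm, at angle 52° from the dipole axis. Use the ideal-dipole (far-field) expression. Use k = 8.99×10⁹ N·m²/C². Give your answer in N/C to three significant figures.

E_θ ≈ 5.31×10⁶ N/C

For a dipole, E_θ = (kp sinθ)/r³.
kp/r³ = (8.99×10⁹)(4.90×10⁻³⁰)/(1.87×10⁻⁹)³ = 6.736×10⁶ N/C.
E_θ = 6.736×10⁶·sin52° = 5.308×10⁶ N/C.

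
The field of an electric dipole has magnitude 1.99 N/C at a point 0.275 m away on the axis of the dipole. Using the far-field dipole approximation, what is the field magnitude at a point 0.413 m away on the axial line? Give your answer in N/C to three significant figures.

E ≈ 0.587 N/C

Dipole fields scale as 1/r³ in the far field; the geometry is the same at both points.
E₂ = E₁ · (r₁/r₂)³ = 1.99 · (0.275/0.413)³.
(r₁/r₂)³ = (0.6659)³ = 0.2952.
E₂ ≈ 0.5875 N/C.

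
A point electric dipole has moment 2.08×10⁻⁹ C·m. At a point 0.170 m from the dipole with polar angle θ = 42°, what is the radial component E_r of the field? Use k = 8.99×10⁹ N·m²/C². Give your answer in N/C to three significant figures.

E_r ≈ 5660 N/C

For a dipole, E_r = (2kp cosθ)/r³.
kp/r³ = (8.99×10⁹)(2.08×10⁻⁹)/(0.170)³ = 3806 N/C.
E_r = 2·3806·cos42° = 5657 N/C.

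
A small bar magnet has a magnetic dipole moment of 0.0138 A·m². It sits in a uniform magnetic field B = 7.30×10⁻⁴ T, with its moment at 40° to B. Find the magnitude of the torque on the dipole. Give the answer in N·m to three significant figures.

τ ≈ 6.48×10⁻⁶ N·m

Torque on a magnetic dipole: τ = mB sinθ.
τ = (0.0138)(7.30×10⁻⁴)·sin40° = 6.475×10⁻⁶ N·m.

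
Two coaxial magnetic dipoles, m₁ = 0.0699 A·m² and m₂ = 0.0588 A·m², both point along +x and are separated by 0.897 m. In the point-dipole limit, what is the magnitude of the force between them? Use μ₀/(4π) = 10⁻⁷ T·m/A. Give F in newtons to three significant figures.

F ≈ 3.81×10⁻⁹ N

On-axis B of dipole 1: B = (μ₀/4π)·2m₁/r³. Force on dipole 2: F = m₂·dB/dr.
dB/dr = −(μ₀/4π)·6m₁/r⁴, so |F| = (μ₀/4π)·6m₁m₂/r⁴.
F = 6(10⁻⁷)(0.0699)(0.0588)/(0.897)⁴ = 3.809×10⁻⁹ N.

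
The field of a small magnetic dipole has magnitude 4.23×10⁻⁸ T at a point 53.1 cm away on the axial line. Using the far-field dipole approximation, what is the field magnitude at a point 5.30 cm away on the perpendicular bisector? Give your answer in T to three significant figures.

Dipole fields scale as 1/r³ in the far field.
The axial field is twice the equatorial field at the same r, so the geometry factor is 1/2.
B₂ = B₁ · (1/2) · (r₁/r₂)³ = 4.23×10⁻⁸ · 0.5 · (53.1/5.30)³.
(r₁/r₂)³ = (10.02)³ = 1006.
B₂ ≈ 2.127×10⁻⁵ T.

B ≈ 2.13×10⁻⁵ T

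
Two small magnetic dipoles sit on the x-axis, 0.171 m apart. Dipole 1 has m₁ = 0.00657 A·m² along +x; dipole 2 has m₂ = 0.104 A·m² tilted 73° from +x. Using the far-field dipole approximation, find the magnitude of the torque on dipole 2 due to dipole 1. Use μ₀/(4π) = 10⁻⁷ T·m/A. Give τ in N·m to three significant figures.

Dipole B is on the axis of dipole A, so B₁ there is axial: B₁ = (μ₀/4π)·2m₁/r³ along +x.
B₁ = 2(10⁻⁷)(0.00657)/(0.171)³ = 2.628×10⁻⁷ T.
τ = m₂ B₁ sinθ.
τ = (0.104)(2.628×10⁻⁷)·sin73° = 2.614×10⁻⁸ N·m.

τ ≈ 2.61×10⁻⁸ N·m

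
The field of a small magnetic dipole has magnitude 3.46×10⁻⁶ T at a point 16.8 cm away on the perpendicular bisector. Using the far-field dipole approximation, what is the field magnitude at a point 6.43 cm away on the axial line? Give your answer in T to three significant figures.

Dipole fields scale as 1/r³ in the far field.
The axial field is twice the equatorial field at the same r, so the geometry factor is 2/1.
B₂ = B₁ · (2/1) · (r₁/r₂)³ = 3.46×10⁻⁶ · 2 · (16.8/6.43)³.
(r₁/r₂)³ = (2.613)³ = 17.84.
B₂ ≈ 1.234×10⁻⁴ T.

B ≈ 1.23×10⁻⁴ T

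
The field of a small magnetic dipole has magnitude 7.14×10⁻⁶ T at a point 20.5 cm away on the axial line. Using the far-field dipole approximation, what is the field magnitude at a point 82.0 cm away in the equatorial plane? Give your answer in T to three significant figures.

Dipole fields scale as 1/r³ in the far field.
The axial field is twice the equatorial field at the same r, so the geometry factor is 1/2.
B₂ = B₁ · (1/2) · (r₁/r₂)³ = 7.14×10⁻⁶ · 0.5 · (20.5/82.0)³.
(r₁/r₂)³ = (0.25)³ = 0.01562.
B₂ ≈ 5.578×10⁻⁸ T.

B ≈ 5.58×10⁻⁸ T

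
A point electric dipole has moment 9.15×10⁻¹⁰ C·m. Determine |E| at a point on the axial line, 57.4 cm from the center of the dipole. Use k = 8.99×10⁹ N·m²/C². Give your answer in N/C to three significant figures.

On the dipole axis E = 2kp/r³.
E = 2·(8.99×10⁹)(9.15×10⁻¹⁰) / (0.574)³ = 86.99 N/C.

E ≈ 87.0 N/C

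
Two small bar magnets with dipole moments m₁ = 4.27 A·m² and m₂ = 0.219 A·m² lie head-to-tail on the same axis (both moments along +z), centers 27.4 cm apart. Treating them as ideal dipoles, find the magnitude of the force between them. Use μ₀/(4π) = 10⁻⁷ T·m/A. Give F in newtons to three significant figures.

On-axis B of dipole 1: B = (μ₀/4π)·2m₁/r³. Force on dipole 2: F = m₂·dB/dr.
dB/dr = −(μ₀/4π)·6m₁/r⁴, so |F| = (μ₀/4π)·6m₁m₂/r⁴.
F = 6(10⁻⁷)(4.27)(0.219)/(0.274)⁴ = 9.955×10⁻⁵ N.

F ≈ 9.95×10⁻⁵ N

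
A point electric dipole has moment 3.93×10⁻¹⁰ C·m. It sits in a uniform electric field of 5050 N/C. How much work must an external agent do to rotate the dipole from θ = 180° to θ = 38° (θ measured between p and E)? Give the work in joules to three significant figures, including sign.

W ≈ -3.55×10⁻⁶ J

W_ext = ΔU = U(θ₂) − U(θ₁) = −pE cosθ₂ − (−pE cosθ₁) = pE(cosθ₁ − cosθ₂).
W = (3.93×10⁻¹⁰)(5050)·(cos180° − cos38°) = (1.985×10⁻⁶)·(-1.7880) = -3.549×10⁻⁶ J.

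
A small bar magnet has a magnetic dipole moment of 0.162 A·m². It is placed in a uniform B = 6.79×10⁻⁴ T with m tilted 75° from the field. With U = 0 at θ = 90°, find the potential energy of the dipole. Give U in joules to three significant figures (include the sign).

U = −m·B = −mB cosθ.
U = −(0.162)(6.79×10⁻⁴)·cos75° = -2.847×10⁻⁵ J.

U ≈ -2.85×10⁻⁵ J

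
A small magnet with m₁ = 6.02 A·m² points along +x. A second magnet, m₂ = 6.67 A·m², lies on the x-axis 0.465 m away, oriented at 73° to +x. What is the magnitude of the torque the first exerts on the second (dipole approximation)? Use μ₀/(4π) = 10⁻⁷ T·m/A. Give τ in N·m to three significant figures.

Dipole B is on the axis of dipole A, so B₁ there is axial: B₁ = (μ₀/4π)·2m₁/r³ along +x.
B₁ = 2(10⁻⁷)(6.02)/(0.465)³ = 1.197×10⁻⁵ T.
τ = m₂ B₁ sinθ.
τ = (6.67)(1.197×10⁻⁵)·sin73° = 7.638×10⁻⁵ N·m.

τ ≈ 7.64×10⁻⁵ N·m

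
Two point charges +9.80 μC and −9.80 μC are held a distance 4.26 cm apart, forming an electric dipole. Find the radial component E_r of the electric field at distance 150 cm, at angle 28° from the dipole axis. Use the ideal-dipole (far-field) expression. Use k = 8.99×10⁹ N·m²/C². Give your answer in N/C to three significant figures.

E_r ≈ 1960 N/C

Dipole moment p = qd = (9.80×10⁻⁶ C)(0.0426 m) = 4.175×10⁻⁷ C·m.
For a dipole, E_r = (2kp cosθ)/r³.
kp/r³ = (8.99×10⁹)(4.175×10⁻⁷)/(1.50)³ = 1112 N/C.
E_r = 2·1112·cos28° = 1964 N/C.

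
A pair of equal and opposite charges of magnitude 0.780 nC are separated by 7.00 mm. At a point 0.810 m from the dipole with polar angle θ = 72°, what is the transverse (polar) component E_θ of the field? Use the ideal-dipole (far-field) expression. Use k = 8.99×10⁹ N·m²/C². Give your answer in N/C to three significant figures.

Dipole moment p = qd = (7.80×10⁻¹⁰ C)(0.00700 m) = 5.46×10⁻¹² C·m.
For a dipole, E_θ = (kp sinθ)/r³.
kp/r³ = (8.99×10⁹)(5.46×10⁻¹²)/(0.810)³ = 0.09236 N/C.
E_θ = 0.09236·sin72° = 0.08784 N/C.

E_θ ≈ 0.0878 N/C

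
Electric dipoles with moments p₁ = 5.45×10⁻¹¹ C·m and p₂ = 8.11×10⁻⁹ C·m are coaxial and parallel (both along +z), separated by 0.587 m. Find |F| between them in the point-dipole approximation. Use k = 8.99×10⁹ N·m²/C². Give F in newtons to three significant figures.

F ≈ 2.01×10⁻⁷ N

On-axis field of dipole 1 at distance r: E = 2kp₁/r³. Force on dipole 2 is F = p₂·dE/dr (gradient along axis).
dE/dr = −6kp₁/r⁴, so |F| = 6kp₁p₂/r⁴ (attractive for aligned moments).
F = 6(8.99×10⁹)(5.45×10⁻¹¹)(8.11×10⁻⁹)/(0.587)⁴ = 2.008×10⁻⁷ N.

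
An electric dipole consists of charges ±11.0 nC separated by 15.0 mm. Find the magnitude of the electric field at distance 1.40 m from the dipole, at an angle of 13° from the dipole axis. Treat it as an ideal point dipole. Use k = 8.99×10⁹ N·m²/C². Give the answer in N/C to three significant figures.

E ≈ 1.06 N/C

Dipole moment p = qd = (1.10×10⁻⁸ C)(0.0150 m) = 1.65×10⁻¹⁰ C·m.
At angle θ the dipole field magnitude is E = (kp/r³)·√(1 + 3cos²θ).
kp/r³ = (8.99×10⁹)(1.65×10⁻¹⁰) / (1.40)³ = 0.5406 N/C.
√(1 + 3cos²13°) = √(1 + 3·0.9494) = √3.8482 ≈ 1.9617.
E ≈ 0.5406 × 1.962 = 1.060 N/C.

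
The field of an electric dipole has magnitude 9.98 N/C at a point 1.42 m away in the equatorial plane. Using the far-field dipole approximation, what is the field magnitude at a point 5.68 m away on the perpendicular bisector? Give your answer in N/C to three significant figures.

Dipole fields scale as 1/r³ in the far field; the geometry is the same at both points.
E₂ = E₁ · (r₁/r₂)³ = 9.98 · (1.42/5.68)³.
(r₁/r₂)³ = (0.25)³ = 0.01562.
E₂ ≈ 0.1559 N/C.

E ≈ 0.156 N/C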